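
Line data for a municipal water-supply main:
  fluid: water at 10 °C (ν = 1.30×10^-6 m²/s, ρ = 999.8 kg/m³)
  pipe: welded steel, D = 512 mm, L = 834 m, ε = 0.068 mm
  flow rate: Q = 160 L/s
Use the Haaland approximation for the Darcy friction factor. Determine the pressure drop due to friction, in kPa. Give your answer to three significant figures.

Δp ≈ 7.61 kPa

V = 4Q/(πD²) = 4·0.160/(π·0.512²) = 0.7771 m/s
Re = VD/ν = 0.7771·0.512/1.30×10^-6 = 3.06×10^5 → turbulent
ε/D = 0.068/512 = 1.33×10^-4
Haaland: f = 0.01547
h_f = f(L/D)V²/(2g) = 0.01547·(834/0.512)·0.7771²/(2·9.81) = 0.7758 m
Δp = ρg·h_f = 999.8·9.81·0.7758 = 7.609 kPa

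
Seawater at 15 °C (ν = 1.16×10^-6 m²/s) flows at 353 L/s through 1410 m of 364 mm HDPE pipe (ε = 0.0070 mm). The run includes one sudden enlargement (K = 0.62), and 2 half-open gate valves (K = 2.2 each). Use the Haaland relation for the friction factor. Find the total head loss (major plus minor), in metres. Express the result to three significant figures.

H_L ≈ 29.8 m

V = 4Q/(πD²) = 3.392 m/s; V²/2g = 0.5865 m
Re = 1.06×10^6, ε/D = 1.92×10^-5 → f = 0.01184 (Haaland)
Major: h_f = f(L/D)·V²/2g = 0.01184·3874·0.5865 = 26.90 m
Minor: ΣK = 5.02; h_m = ΣK·V²/2g = 2.944 m
Total H_L = 26.90 + 2.944 = 29.85 m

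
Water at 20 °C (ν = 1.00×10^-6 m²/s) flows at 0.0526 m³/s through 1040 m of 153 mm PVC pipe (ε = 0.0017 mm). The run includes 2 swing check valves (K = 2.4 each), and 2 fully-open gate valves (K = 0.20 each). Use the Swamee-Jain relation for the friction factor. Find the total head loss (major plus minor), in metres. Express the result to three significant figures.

H_L ≈ 40.7 m

V = 4Q/(πD²) = 2.861 m/s; V²/2g = 0.4172 m
Re = 4.38×10^5, ε/D = 1.11×10^-5 → f = 0.01357 (Swamee-Jain)
Major: h_f = f(L/D)·V²/2g = 0.01357·6797·0.4172 = 38.49 m
Minor: ΣK = 5.20; h_m = ΣK·V²/2g = 2.169 m
Total H_L = 38.49 + 2.169 = 40.66 m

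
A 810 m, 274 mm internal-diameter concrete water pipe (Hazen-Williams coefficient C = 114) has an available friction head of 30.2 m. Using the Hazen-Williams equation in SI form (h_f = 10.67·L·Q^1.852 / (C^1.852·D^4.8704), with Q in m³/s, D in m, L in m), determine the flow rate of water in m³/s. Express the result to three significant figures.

Q ≈ 0.179 m³/s

Rearranging: Q = [h_f·C^1.852·D^4.8704 / (10.67·L)]^(1/1.852)
Q = [30.2·114^1.852·0.274^4.8704 / (10.67·810)]^0.540 = 0.1786 m³/s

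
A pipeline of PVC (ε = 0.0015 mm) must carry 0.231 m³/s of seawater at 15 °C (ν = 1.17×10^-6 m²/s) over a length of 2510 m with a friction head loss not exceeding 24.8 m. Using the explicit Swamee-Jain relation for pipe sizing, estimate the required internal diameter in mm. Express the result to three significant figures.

D ≈ 358 mm

Swamee-Jain (Type III): D = 0.66·[ε^1.25·(LQ²/(gh_f))^4.75 + ν·Q^9.4·(L/(gh_f))^5.2]^0.04
LQ²/(gh_f) = 0.5505; L/(gh_f) = 10.32
Term 1 = ε^1.25·(…)^4.75 = 3.08×10^-9; Term 2 = ν·Q^9.4·(…)^5.2 = 2.27×10^-7
D = 0.66·(3.08×10^-9 + 2.27×10^-7)^0.04 = 0.3581 m = 358 mm
Check: V = 2.29 m/s, Re = 7.02×10^5, f = 0.01242, h_f = 23.3 m ≈ 24.8 m ✓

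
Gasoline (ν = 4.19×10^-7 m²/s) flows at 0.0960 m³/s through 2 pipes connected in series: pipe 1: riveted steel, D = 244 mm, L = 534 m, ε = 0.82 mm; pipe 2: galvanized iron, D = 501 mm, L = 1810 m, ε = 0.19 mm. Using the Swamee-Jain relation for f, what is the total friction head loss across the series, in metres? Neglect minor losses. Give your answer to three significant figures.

Pipe 1: V = 2.053 m/s, Re = 1.20×10^6, ε/D = 0.00336, f = 0.02718, h_1 = f(L/D)V²/2g = 12.78 m
Pipe 2: V = 0.4870 m/s, Re = 5.82×10^5, ε/D = 3.79×10^-4, f = 0.01682, h_2 = f(L/D)V²/2g = 0.7346 m
Series → Q common, losses add: H = Σh = 13.52 m

H ≈ 13.5 m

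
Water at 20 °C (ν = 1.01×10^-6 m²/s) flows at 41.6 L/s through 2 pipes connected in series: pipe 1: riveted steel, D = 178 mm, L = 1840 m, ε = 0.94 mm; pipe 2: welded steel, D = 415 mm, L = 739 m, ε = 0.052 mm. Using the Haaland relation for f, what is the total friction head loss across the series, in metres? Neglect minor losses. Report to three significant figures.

H ≈ 46.1 m

Pipe 1: V = 1.672 m/s, Re = 2.95×10^5, ε/D = 0.00528, f = 0.03122, h_1 = f(L/D)V²/2g = 45.97 m
Pipe 2: V = 0.3075 m/s, Re = 1.26×10^5, ε/D = 1.25×10^-4, f = 0.01763, h_2 = f(L/D)V²/2g = 0.1514 m
Series → Q common, losses add: H = Σh = 46.12 m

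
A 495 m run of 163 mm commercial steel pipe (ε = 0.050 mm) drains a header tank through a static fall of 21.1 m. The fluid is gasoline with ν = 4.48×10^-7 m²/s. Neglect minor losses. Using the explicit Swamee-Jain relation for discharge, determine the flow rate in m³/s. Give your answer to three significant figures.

Q ≈ 0.0615 m³/s

Swamee-Jain (Type II): Q = -0.965·√(gD⁵h_f/L)·ln[ε/(3.7D) + √(3.17ν²L/(gD³h_f))]
√(gD⁵h_f/L) = √(9.81·0.163⁵·21.1/495) = 0.006937
ε/(3.7D) = 8.29×10^-5; √(3.17ν²L/(gD³h_f)) = 1.87×10^-5
Q = -0.965·0.006937·ln(1.016×10^-4) = 0.06154 m³/s
Check: V = 2.95 m/s, Re = 1.07×10^6, f = 0.01577, h_f = 21.2 m ≈ 21.1 m ✓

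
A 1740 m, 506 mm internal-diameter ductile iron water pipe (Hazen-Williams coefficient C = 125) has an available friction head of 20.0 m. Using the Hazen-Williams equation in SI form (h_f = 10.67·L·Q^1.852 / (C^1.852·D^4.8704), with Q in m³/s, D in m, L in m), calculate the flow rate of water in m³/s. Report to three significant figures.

Rearranging: Q = [h_f·C^1.852·D^4.8704 / (10.67·L)]^(1/1.852)
Q = [20.0·125^1.852·0.506^4.8704 / (10.67·1740)]^0.540 = 0.5205 m³/s

Q ≈ 0.521 m³/s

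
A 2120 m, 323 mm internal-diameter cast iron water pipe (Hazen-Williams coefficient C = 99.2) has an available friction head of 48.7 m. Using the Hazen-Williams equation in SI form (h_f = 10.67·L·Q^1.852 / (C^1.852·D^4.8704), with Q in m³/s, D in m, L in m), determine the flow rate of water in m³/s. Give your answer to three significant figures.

Q ≈ 0.184 m³/s

Rearranging: Q = [h_f·C^1.852·D^4.8704 / (10.67·L)]^(1/1.852)
Q = [48.7·99.2^1.852·0.323^4.8704 / (10.67·2120)]^0.540 = 0.1844 m³/s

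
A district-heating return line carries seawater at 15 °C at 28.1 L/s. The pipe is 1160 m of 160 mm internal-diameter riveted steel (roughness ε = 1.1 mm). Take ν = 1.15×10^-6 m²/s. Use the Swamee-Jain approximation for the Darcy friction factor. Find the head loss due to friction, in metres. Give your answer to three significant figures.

V = 4Q/(πD²) = 4·0.0281/(π·0.160²) = 1.398 m/s
Re = VD/ν = 1.398·0.160/1.15×10^-6 = 1.94×10^5 → turbulent
ε/D = 1.1/160 = 0.00688
Swamee-Jain: f = 0.03409
h_f = f(L/D)V²/(2g) = 0.03409·(1160/0.160)·1.398²/(2·9.81) = 24.60 m

h_f ≈ 24.6 m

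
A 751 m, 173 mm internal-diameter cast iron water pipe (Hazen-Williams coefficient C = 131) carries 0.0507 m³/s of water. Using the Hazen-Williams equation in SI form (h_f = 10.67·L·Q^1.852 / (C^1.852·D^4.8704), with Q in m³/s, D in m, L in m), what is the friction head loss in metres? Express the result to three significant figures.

h_f = 10.67·751·0.0507^1.852 / (131^1.852·0.173^4.8704) = 19.74 m

h_f ≈ 19.7 m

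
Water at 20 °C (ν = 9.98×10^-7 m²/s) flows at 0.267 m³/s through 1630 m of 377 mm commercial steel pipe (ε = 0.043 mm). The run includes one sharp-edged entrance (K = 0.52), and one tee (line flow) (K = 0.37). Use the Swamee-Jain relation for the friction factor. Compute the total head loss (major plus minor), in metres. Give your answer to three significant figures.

V = 4Q/(πD²) = 2.392 m/s; V²/2g = 0.2916 m
Re = 9.04×10^5, ε/D = 1.14×10^-4 → f = 0.01382 (Swamee-Jain)
Major: h_f = f(L/D)·V²/2g = 0.01382·4324·0.2916 = 17.43 m
Minor: ΣK = 0.890; h_m = ΣK·V²/2g = 0.2595 m
Total H_L = 17.43 + 0.2595 = 17.69 m

H_L ≈ 17.7 m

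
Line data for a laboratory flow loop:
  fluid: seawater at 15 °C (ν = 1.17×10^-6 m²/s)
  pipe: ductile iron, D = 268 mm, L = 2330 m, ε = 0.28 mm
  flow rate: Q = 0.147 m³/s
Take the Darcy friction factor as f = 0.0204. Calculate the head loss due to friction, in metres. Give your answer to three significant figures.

h_f ≈ 61.4 m

V = 4Q/(πD²) = 4·0.147/(π·0.268²) = 2.606 m/s
h_f = f(L/D)V²/(2g) = 0.02040·(2330/0.268)·2.606²/(2·9.81) = 61.39 m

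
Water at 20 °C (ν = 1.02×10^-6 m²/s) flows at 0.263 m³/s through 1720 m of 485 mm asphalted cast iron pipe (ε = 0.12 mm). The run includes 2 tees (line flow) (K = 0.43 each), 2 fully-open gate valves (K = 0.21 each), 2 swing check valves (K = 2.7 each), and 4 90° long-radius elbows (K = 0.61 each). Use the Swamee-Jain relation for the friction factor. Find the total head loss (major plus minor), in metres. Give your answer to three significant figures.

V = 4Q/(πD²) = 1.424 m/s; V²/2g = 0.1033 m
Re = 6.77×10^5, ε/D = 2.47×10^-4 → f = 0.01560 (Swamee-Jain)
Major: h_f = f(L/D)·V²/2g = 0.01560·3546·0.1033 = 5.715 m
Minor: ΣK = 9.12; h_m = ΣK·V²/2g = 0.9420 m
Total H_L = 5.715 + 0.9420 = 6.657 m

H_L ≈ 6.66 m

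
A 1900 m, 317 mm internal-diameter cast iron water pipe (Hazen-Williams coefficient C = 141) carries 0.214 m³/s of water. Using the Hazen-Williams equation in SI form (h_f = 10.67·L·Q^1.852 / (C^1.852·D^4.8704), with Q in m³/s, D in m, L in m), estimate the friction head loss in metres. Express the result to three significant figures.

h_f = 10.67·1900·0.214^1.852 / (141^1.852·0.317^4.8704) = 32.85 m

h_f ≈ 32.8 m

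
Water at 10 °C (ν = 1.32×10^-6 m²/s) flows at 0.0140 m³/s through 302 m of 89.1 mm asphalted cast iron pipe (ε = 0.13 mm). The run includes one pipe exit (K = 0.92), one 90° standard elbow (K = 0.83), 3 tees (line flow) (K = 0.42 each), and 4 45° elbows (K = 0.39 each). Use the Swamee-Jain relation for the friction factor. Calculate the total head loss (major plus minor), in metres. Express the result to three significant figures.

V = 4Q/(πD²) = 2.245 m/s; V²/2g = 0.2570 m
Re = 1.52×10^5, ε/D = 0.00146 → f = 0.02317 (Swamee-Jain)
Major: h_f = f(L/D)·V²/2g = 0.02317·3389·0.2570 = 20.18 m
Minor: ΣK = 4.57; h_m = ΣK·V²/2g = 1.174 m
Total H_L = 20.18 + 1.174 = 21.36 m

H_L ≈ 21.4 m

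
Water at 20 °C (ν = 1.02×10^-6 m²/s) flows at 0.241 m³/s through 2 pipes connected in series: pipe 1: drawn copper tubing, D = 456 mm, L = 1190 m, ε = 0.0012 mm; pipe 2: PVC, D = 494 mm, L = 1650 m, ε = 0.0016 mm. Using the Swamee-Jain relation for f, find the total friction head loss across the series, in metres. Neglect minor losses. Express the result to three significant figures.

H ≈ 7.04 m

Pipe 1: V = 1.476 m/s, Re = 6.60×10^5, ε/D = 2.63×10^-6, f = 0.01252, h_1 = f(L/D)V²/2g = 3.625 m
Pipe 2: V = 1.257 m/s, Re = 6.09×10^5, ε/D = 3.24×10^-6, f = 0.01270, h_2 = f(L/D)V²/2g = 3.418 m
Series → Q common, losses add: H = Σh = 7.044 m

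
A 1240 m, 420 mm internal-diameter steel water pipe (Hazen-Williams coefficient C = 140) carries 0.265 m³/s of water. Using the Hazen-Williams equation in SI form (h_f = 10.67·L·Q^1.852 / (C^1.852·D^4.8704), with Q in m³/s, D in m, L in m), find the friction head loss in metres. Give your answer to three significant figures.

h_f ≈ 8.20 m

h_f = 10.67·1240·0.265^1.852 / (140^1.852·0.420^4.8704) = 8.199 m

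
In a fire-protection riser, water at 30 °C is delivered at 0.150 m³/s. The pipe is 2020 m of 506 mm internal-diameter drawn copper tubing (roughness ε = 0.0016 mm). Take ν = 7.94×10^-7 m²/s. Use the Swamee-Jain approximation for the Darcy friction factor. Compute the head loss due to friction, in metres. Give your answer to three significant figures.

V = 4Q/(πD²) = 4·0.150/(π·0.506²) = 0.7459 m/s
Re = VD/ν = 0.7459·0.506/7.94×10^-7 = 4.75×10^5 → turbulent
ε/D = 0.0016/506 = 3.16×10^-6
Swamee-Jain: f = 0.01326
h_f = f(L/D)V²/(2g) = 0.01326·(2020/0.506)·0.7459²/(2·9.81) = 1.501 m

h_f ≈ 1.50 m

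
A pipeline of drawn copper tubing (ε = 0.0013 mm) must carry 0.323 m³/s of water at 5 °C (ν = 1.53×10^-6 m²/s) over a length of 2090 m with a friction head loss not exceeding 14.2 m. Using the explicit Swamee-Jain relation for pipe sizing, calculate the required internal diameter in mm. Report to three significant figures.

Swamee-Jain (Type III): D = 0.66·[ε^1.25·(LQ²/(gh_f))^4.75 + ν·Q^9.4·(L/(gh_f))^5.2]^0.04
LQ²/(gh_f) = 1.565; L/(gh_f) = 15.00
Term 1 = ε^1.25·(…)^4.75 = 3.69×10^-7; Term 2 = ν·Q^9.4·(…)^5.2 = 4.87×10^-5
D = 0.66·(3.69×10^-7 + 4.87×10^-5)^0.04 = 0.4438 m = 444 mm
Check: V = 2.09 m/s, Re = 6.06×10^5, f = 0.01271, h_f = 13.3 m ≈ 14.2 m ✓

D ≈ 444 mm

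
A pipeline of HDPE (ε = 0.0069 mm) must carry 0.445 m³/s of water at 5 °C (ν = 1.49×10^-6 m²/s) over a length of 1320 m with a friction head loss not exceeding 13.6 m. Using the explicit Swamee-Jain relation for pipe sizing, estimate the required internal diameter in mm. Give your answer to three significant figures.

D ≈ 460 mm

Swamee-Jain (Type III): D = 0.66·[ε^1.25·(LQ²/(gh_f))^4.75 + ν·Q^9.4·(L/(gh_f))^5.2]^0.04
LQ²/(gh_f) = 1.959; L/(gh_f) = 9.894
Term 1 = ε^1.25·(…)^4.75 = 8.63×10^-6; Term 2 = ν·Q^9.4·(…)^5.2 = 1.11×10^-4
D = 0.66·(8.63×10^-6 + 1.11×10^-4)^0.04 = 0.4598 m = 460 mm
Check: V = 2.68 m/s, Re = 8.27×10^5, f = 0.01231, h_f = 12.9 m ≈ 13.6 m ✓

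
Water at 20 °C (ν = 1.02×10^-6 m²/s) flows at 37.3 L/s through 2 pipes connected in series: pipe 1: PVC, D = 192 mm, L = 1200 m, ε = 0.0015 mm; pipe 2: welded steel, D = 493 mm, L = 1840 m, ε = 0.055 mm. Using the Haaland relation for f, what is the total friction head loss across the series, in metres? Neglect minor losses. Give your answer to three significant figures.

H ≈ 8.06 m

Pipe 1: V = 1.288 m/s, Re = 2.43×10^5, ε/D = 7.81×10^-6, f = 0.01499, h_1 = f(L/D)V²/2g = 7.923 m
Pipe 2: V = 0.1954 m/s, Re = 9.44×10^4, ε/D = 1.12×10^-4, f = 0.01852, h_2 = f(L/D)V²/2g = 0.1345 m
Series → Q common, losses add: H = Σh = 8.057 m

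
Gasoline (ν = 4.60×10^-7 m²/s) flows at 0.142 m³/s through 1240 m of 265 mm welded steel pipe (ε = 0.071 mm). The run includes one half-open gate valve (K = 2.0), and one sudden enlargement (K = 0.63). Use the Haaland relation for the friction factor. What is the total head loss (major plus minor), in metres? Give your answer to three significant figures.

H_L ≈ 24.7 m

V = 4Q/(πD²) = 2.575 m/s; V²/2g = 0.3378 m
Re = 1.48×10^6, ε/D = 2.68×10^-4 → f = 0.01509 (Haaland)
Major: h_f = f(L/D)·V²/2g = 0.01509·4679·0.3378 = 23.86 m
Minor: ΣK = 2.63; h_m = ΣK·V²/2g = 0.8885 m
Total H_L = 23.86 + 0.8885 = 24.74 m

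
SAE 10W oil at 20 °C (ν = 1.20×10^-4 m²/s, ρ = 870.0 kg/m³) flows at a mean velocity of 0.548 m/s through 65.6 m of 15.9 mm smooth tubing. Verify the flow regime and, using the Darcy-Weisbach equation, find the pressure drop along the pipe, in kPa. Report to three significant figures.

Δp ≈ 475 kPa

Re = VD/ν = 0.548·0.01590/1.20×10^-4 = 72.6 → laminar (Re < 2300)
f = 64/Re = 0.8814
h_f = f(L/D)V²/(2g) = 0.8814·(65.6/0.01590)·0.548²/(2·9.81) = 55.66 m
Δp = ρg·h_f = 870.0·9.81·55.66 = 475.1 kPa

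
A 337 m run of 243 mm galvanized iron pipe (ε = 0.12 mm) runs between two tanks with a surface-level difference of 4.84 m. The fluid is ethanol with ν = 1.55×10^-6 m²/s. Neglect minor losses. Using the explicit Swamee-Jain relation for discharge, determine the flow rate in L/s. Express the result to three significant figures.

Swamee-Jain (Type II): Q = -0.965·√(gD⁵h_f/L)·ln[ε/(3.7D) + √(3.17ν²L/(gD³h_f))]
√(gD⁵h_f/L) = √(9.81·0.243⁵·4.84/337) = 0.01093
ε/(3.7D) = 1.33×10^-4; √(3.17ν²L/(gD³h_f)) = 6.14×10^-5
Q = -0.965·0.01093·ln(1.948×10^-4) = 0.09008 m³/s
Check: V = 1.94 m/s, Re = 3.04×10^5, f = 0.01827, h_f = 4.87 m ≈ 4.84 m ✓

Q ≈ 90.1 L/s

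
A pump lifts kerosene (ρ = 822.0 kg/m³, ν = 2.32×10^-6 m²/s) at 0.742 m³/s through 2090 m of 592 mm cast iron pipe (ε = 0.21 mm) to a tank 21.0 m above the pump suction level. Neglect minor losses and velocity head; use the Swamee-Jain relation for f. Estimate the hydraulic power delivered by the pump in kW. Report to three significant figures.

V = 4Q/(πD²) = 2.696 m/s; Re = 6.88×10^5; ε/D = 3.55×10^-4; f = 0.01649
h_f = f(L/D)V²/2g = 21.57 m
Total head H = z + h_f = 21.0 + 21.57 = 42.57 m
P_hyd = ρgQH = 822.0·9.81·0.742·42.57 = 254.7 kW

P_hyd ≈ 255 kW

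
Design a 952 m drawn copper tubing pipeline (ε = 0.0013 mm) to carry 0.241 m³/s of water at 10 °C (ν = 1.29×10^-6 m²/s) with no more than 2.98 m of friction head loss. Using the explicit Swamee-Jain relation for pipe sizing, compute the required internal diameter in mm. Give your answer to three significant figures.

Swamee-Jain (Type III): D = 0.66·[ε^1.25·(LQ²/(gh_f))^4.75 + ν·Q^9.4·(L/(gh_f))^5.2]^0.04
LQ²/(gh_f) = 1.891; L/(gh_f) = 32.57
Term 1 = ε^1.25·(…)^4.75 = 9.06×10^-7; Term 2 = ν·Q^9.4·(…)^5.2 = 1.47×10^-4
D = 0.66·(9.06×10^-7 + 1.47×10^-4)^0.04 = 0.4638 m = 464 mm
Check: V = 1.43 m/s, Re = 5.13×10^5, f = 0.01308, h_f = 2.78 m ≈ 2.98 m ✓

D ≈ 464 mm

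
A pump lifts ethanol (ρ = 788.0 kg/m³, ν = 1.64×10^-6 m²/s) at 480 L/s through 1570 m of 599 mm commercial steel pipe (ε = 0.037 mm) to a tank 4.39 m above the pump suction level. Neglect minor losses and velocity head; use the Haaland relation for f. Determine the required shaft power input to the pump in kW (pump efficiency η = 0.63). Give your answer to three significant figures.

P_shaft ≈ 56.5 kW

V = 4Q/(πD²) = 1.703 m/s; Re = 6.22×10^5; ε/D = 6.18×10^-5; f = 0.01343
h_f = f(L/D)V²/2g = 5.205 m
Total head H = z + h_f = 4.39 + 5.205 = 9.595 m
P_hyd = ρgQH = 788.0·9.81·0.480·9.595 = 35.60 kW
P_shaft = P_hyd/η = 35.60/0.63 = 56.51 kW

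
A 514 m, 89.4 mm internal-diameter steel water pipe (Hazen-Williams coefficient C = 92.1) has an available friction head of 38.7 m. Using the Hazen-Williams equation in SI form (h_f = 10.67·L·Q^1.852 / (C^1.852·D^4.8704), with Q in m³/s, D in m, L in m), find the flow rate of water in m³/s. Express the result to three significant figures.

Q ≈ 0.0111 m³/s

Rearranging: Q = [h_f·C^1.852·D^4.8704 / (10.67·L)]^(1/1.852)
Q = [38.7·92.1^1.852·0.0894^4.8704 / (10.67·514)]^0.540 = 0.01109 m³/s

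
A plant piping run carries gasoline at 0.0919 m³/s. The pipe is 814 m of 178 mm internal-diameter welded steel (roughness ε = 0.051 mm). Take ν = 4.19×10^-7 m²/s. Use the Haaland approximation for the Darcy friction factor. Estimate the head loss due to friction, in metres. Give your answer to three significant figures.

h_f ≈ 48.5 m

V = 4Q/(πD²) = 4·0.0919/(π·0.178²) = 3.693 m/s
Re = VD/ν = 3.693·0.178/4.19×10^-7 = 1.57×10^6 → turbulent
ε/D = 0.051/178 = 2.87×10^-4
Haaland: f = 0.01525
h_f = f(L/D)V²/(2g) = 0.01525·(814/0.178)·3.693²/(2·9.81) = 48.48 m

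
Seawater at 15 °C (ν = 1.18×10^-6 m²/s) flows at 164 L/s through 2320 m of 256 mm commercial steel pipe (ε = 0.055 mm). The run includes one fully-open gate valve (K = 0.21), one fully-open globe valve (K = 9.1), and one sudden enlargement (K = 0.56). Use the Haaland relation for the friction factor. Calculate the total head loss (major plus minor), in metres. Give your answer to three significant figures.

V = 4Q/(πD²) = 3.186 m/s; V²/2g = 0.5174 m
Re = 6.91×10^5, ε/D = 2.15×10^-4 → f = 0.01507 (Haaland)
Major: h_f = f(L/D)·V²/2g = 0.01507·9062·0.5174 = 70.68 m
Minor: ΣK = 9.87; h_m = ΣK·V²/2g = 5.107 m
Total H_L = 70.68 + 5.107 = 75.78 m

H_L ≈ 75.8 m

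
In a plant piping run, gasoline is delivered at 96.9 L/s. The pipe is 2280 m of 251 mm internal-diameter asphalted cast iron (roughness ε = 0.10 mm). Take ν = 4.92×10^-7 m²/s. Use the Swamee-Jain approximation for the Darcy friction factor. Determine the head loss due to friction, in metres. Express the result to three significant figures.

h_f ≈ 29.4 m

V = 4Q/(πD²) = 4·0.0969/(π·0.251²) = 1.958 m/s
Re = VD/ν = 1.958·0.251/4.92×10^-7 = 9.99×10^5 → turbulent
ε/D = 0.10/251 = 3.98×10^-4
Swamee-Jain: f = 0.01657
h_f = f(L/D)V²/(2g) = 0.01657·(2280/0.251)·1.958²/(2·9.81) = 29.42 m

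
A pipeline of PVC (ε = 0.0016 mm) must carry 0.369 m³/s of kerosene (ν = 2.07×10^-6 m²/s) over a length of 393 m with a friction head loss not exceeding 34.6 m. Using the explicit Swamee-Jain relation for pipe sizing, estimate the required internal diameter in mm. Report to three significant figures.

D ≈ 277 mm

Swamee-Jain (Type III): D = 0.66·[ε^1.25·(LQ²/(gh_f))^4.75 + ν·Q^9.4·(L/(gh_f))^5.2]^0.04
LQ²/(gh_f) = 0.1577; L/(gh_f) = 1.158
Term 1 = ε^1.25·(…)^4.75 = 8.79×10^-12; Term 2 = ν·Q^9.4·(…)^5.2 = 3.78×10^-10
D = 0.66·(8.79×10^-12 + 3.78×10^-10)^0.04 = 0.2773 m = 277 mm
Check: V = 6.11 m/s, Re = 8.18×10^5, f = 0.01214, h_f = 32.7 m ≈ 34.6 m ✓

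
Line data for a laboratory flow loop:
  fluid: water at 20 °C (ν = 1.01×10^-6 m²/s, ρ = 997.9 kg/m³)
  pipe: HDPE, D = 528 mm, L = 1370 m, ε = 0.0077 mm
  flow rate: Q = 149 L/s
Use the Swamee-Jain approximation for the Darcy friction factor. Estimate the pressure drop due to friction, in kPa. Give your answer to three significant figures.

Δp ≈ 8.46 kPa

V = 4Q/(πD²) = 4·0.149/(π·0.528²) = 0.6805 m/s
Re = VD/ν = 0.6805·0.528/1.01×10^-6 = 3.56×10^5 → turbulent
ε/D = 0.0077/528 = 1.46×10^-5
Swamee-Jain: f = 0.01411
h_f = f(L/D)V²/(2g) = 0.01411·(1370/0.528)·0.6805²/(2·9.81) = 0.8644 m
Δp = ρg·h_f = 997.9·9.81·0.8644 = 8.462 kPa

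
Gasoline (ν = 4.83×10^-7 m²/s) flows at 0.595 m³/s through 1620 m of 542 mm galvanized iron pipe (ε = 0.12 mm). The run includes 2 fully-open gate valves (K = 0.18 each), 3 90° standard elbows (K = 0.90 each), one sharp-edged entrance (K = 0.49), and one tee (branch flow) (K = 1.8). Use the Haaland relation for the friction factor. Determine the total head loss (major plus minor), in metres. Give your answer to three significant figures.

V = 4Q/(πD²) = 2.579 m/s; V²/2g = 0.3390 m
Re = 2.89×10^6, ε/D = 2.21×10^-4 → f = 0.01434 (Haaland)
Major: h_f = f(L/D)·V²/2g = 0.01434·2989·0.3390 = 14.53 m
Minor: ΣK = 5.35; h_m = ΣK·V²/2g = 1.813 m
Total H_L = 14.53 + 1.813 = 16.34 m

H_L ≈ 16.3 m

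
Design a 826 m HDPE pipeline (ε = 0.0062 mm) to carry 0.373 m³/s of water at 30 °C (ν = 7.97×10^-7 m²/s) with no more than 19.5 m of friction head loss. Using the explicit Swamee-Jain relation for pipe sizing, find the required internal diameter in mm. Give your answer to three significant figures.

D ≈ 354 mm

Swamee-Jain (Type III): D = 0.66·[ε^1.25·(LQ²/(gh_f))^4.75 + ν·Q^9.4·(L/(gh_f))^5.2]^0.04
LQ²/(gh_f) = 0.6008; L/(gh_f) = 4.318
Term 1 = ε^1.25·(…)^4.75 = 2.75×10^-8; Term 2 = ν·Q^9.4·(…)^5.2 = 1.51×10^-7
D = 0.66·(2.75×10^-8 + 1.51×10^-7)^0.04 = 0.3545 m = 354 mm
Check: V = 3.78 m/s, Re = 1.68×10^6, f = 0.01122, h_f = 19.0 m ≈ 19.5 m ✓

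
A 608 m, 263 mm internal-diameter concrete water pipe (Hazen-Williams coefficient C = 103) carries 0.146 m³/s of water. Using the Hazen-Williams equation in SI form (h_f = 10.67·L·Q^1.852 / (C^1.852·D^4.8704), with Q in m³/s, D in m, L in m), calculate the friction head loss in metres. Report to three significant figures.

h_f ≈ 23.0 m

h_f = 10.67·608·0.146^1.852 / (103^1.852·0.263^4.8704) = 23.00 m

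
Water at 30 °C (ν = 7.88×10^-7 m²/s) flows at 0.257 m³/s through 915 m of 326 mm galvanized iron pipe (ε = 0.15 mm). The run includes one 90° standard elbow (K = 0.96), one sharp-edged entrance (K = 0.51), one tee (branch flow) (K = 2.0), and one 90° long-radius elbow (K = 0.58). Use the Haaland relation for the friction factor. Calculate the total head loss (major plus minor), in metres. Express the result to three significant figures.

V = 4Q/(πD²) = 3.079 m/s; V²/2g = 0.4832 m
Re = 1.27×10^6, ε/D = 4.60×10^-4 → f = 0.01680 (Haaland)
Major: h_f = f(L/D)·V²/2g = 0.01680·2807·0.4832 = 22.78 m
Minor: ΣK = 4.05; h_m = ΣK·V²/2g = 1.957 m
Total H_L = 22.78 + 1.957 = 24.73 m

H_L ≈ 24.7 m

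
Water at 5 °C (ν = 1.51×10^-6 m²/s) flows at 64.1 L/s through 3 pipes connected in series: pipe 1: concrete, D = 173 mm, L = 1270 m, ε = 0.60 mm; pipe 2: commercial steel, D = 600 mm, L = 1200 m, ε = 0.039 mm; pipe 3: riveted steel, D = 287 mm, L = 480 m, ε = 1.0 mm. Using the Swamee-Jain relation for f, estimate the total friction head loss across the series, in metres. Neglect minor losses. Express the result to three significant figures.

Pipe 1: V = 2.727 m/s, Re = 3.12×10^5, ε/D = 0.00347, f = 0.02780, h_1 = f(L/D)V²/2g = 77.34 m
Pipe 2: V = 0.2267 m/s, Re = 9.01×10^4, ε/D = 6.50×10^-5, f = 0.01863, h_2 = f(L/D)V²/2g = 0.09759 m
Pipe 3: V = 0.9908 m/s, Re = 1.88×10^5, ε/D = 0.00348, f = 0.02813, h_3 = f(L/D)V²/2g = 2.354 m
Series → Q common, losses add: H = Σh = 79.79 m

H ≈ 79.8 m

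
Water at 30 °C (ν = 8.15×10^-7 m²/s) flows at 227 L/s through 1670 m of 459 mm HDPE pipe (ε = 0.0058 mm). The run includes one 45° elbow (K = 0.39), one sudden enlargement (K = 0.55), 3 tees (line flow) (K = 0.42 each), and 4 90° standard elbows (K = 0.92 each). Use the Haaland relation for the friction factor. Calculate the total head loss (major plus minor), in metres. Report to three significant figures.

V = 4Q/(πD²) = 1.372 m/s; V²/2g = 0.09592 m
Re = 7.73×10^5, ε/D = 1.26×10^-5 → f = 0.01230 (Haaland)
Major: h_f = f(L/D)·V²/2g = 0.01230·3638·0.09592 = 4.292 m
Minor: ΣK = 5.88; h_m = ΣK·V²/2g = 0.5640 m
Total H_L = 4.292 + 0.5640 = 4.857 m

H_L ≈ 4.86 m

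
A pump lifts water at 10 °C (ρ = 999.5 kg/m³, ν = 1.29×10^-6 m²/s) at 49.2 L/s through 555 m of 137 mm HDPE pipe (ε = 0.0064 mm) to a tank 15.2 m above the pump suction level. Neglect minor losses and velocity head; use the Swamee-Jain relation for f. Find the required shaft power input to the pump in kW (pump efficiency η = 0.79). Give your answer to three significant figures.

P_shaft ≈ 29.7 kW

V = 4Q/(πD²) = 3.338 m/s; Re = 3.54×10^5; ε/D = 4.67×10^-5; f = 0.01451
h_f = f(L/D)V²/2g = 33.38 m
Total head H = z + h_f = 15.2 + 33.38 = 48.58 m
P_hyd = ρgQH = 999.5·9.81·0.0492·48.58 = 23.44 kW
P_shaft = P_hyd/η = 23.44/0.79 = 29.67 kW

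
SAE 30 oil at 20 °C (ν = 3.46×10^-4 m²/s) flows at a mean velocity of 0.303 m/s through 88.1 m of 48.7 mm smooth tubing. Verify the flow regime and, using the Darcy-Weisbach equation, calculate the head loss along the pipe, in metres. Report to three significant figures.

Re = VD/ν = 0.303·0.04870/3.46×10^-4 = 42.6 → laminar (Re < 2300)
f = 64/Re = 1.501
h_f = f(L/D)V²/(2g) = 1.501·(88.1/0.04870)·0.303²/(2·9.81) = 12.70 m

h_f ≈ 12.7 m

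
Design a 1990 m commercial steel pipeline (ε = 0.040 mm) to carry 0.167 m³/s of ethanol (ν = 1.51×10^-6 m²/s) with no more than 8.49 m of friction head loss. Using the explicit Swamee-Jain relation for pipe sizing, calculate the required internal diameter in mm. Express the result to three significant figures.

D ≈ 387 mm

Swamee-Jain (Type III): D = 0.66·[ε^1.25·(LQ²/(gh_f))^4.75 + ν·Q^9.4·(L/(gh_f))^5.2]^0.04
LQ²/(gh_f) = 0.6664; L/(gh_f) = 23.89
Term 1 = ε^1.25·(…)^4.75 = 4.63×10^-7; Term 2 = ν·Q^9.4·(…)^5.2 = 1.10×10^-6
D = 0.66·(4.63×10^-7 + 1.10×10^-6)^0.04 = 0.3866 m = 387 mm
Check: V = 1.42 m/s, Re = 3.64×10^5, f = 0.01508, h_f = 8.01 m ≈ 8.49 m ✓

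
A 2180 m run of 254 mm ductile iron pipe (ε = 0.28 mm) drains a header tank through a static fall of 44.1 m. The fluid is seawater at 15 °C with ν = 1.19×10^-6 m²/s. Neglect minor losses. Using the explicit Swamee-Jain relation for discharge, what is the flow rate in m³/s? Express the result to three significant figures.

Swamee-Jain (Type II): Q = -0.965·√(gD⁵h_f/L)·ln[ε/(3.7D) + √(3.17ν²L/(gD³h_f))]
√(gD⁵h_f/L) = √(9.81·0.254⁵·44.1/2180) = 0.01448
ε/(3.7D) = 2.98×10^-4; √(3.17ν²L/(gD³h_f)) = 3.72×10^-5
Q = -0.965·0.01448·ln(3.351×10^-4) = 0.1118 m³/s
Check: V = 2.21 m/s, Re = 4.71×10^5, f = 0.02082, h_f = 44.4 m ≈ 44.1 m ✓

Q ≈ 0.112 m³/s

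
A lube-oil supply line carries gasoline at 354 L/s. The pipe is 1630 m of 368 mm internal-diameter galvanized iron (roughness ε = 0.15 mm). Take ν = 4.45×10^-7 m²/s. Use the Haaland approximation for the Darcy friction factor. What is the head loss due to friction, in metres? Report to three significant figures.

h_f ≈ 40.5 m

V = 4Q/(πD²) = 4·0.354/(π·0.368²) = 3.328 m/s
Re = VD/ν = 3.328·0.368/4.45×10^-7 = 2.75×10^6 → turbulent
ε/D = 0.15/368 = 4.08×10^-4
Haaland: f = 0.01618
h_f = f(L/D)V²/(2g) = 0.01618·(1630/0.368)·3.328²/(2·9.81) = 40.47 m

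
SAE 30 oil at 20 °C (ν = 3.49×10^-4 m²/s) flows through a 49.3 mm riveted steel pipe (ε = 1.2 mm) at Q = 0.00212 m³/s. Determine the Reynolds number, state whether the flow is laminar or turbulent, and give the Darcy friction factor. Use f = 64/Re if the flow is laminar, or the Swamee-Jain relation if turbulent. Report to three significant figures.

V = 4Q/(πD²) = 1.111 m/s
Re = VD/ν = 1.111·0.0493/3.49×10^-4 = 157
Re < 2300 → laminar → f = 64/Re = 0.4079

Re ≈ 157; laminar; f = 64/Re ≈ 0.408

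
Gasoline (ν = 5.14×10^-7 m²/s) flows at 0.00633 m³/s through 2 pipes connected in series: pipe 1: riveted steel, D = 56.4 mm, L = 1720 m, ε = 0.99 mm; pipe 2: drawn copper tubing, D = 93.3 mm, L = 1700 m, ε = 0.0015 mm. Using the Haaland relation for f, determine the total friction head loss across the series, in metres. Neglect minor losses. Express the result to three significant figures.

Pipe 1: V = 2.534 m/s, Re = 2.78×10^5, ε/D = 0.0176, f = 0.04653, h_1 = f(L/D)V²/2g = 464.3 m
Pipe 2: V = 0.9259 m/s, Re = 1.68×10^5, ε/D = 1.61×10^-5, f = 0.01613, h_2 = f(L/D)V²/2g = 12.84 m
Series → Q common, losses add: H = Σh = 477.2 m

H ≈ 477 m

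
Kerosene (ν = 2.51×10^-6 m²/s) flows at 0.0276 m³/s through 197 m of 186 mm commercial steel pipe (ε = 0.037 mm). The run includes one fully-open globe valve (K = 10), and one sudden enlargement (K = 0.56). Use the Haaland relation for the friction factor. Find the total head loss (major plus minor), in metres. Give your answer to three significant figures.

V = 4Q/(πD²) = 1.016 m/s; V²/2g = 0.05259 m
Re = 7.53×10^4, ε/D = 1.99×10^-4 → f = 0.01969 (Haaland)
Major: h_f = f(L/D)·V²/2g = 0.01969·1059·0.05259 = 1.097 m
Minor: ΣK = 10.6; h_m = ΣK·V²/2g = 0.5553 m
Total H_L = 1.097 + 0.5553 = 1.652 m

H_L ≈ 1.65 m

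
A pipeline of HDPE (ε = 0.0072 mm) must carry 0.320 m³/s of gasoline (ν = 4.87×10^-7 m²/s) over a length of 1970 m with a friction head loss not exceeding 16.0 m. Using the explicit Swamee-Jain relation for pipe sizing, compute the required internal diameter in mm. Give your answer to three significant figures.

Swamee-Jain (Type III): D = 0.66·[ε^1.25·(LQ²/(gh_f))^4.75 + ν·Q^9.4·(L/(gh_f))^5.2]^0.04
LQ²/(gh_f) = 1.285; L/(gh_f) = 12.55
Term 1 = ε^1.25·(…)^4.75 = 1.23×10^-6; Term 2 = ν·Q^9.4·(…)^5.2 = 5.61×10^-6
D = 0.66·(1.23×10^-6 + 5.61×10^-6)^0.04 = 0.4102 m = 410 mm
Check: V = 2.42 m/s, Re = 2.04×10^6, f = 0.01096, h_f = 15.7 m ≈ 16.0 m ✓

D ≈ 410 mm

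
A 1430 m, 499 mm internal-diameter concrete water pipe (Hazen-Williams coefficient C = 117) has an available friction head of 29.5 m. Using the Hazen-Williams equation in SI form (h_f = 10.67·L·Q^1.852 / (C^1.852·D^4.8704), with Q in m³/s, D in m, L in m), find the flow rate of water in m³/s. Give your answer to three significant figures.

Rearranging: Q = [h_f·C^1.852·D^4.8704 / (10.67·L)]^(1/1.852)
Q = [29.5·117^1.852·0.499^4.8704 / (10.67·1430)]^0.540 = 0.6441 m³/s

Q ≈ 0.644 m³/s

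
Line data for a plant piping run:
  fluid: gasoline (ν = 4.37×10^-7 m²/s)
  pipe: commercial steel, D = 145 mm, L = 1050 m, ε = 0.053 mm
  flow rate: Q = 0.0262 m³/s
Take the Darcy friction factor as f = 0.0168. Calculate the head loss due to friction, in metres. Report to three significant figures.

V = 4Q/(πD²) = 4·0.0262/(π·0.145²) = 1.587 m/s
h_f = f(L/D)V²/(2g) = 0.01680·(1050/0.145)·1.587²/(2·9.81) = 15.61 m

h_f ≈ 15.6 m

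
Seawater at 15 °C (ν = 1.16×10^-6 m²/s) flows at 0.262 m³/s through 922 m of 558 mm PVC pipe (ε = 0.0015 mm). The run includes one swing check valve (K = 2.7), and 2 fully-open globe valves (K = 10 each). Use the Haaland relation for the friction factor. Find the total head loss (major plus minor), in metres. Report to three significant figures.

H_L ≈ 2.59 m

V = 4Q/(πD²) = 1.071 m/s; V²/2g = 0.05850 m
Re = 5.15×10^5, ε/D = 2.69×10^-6 → f = 0.01302 (Haaland)
Major: h_f = f(L/D)·V²/2g = 0.01302·1652·0.05850 = 1.259 m
Minor: ΣK = 22.7; h_m = ΣK·V²/2g = 1.328 m
Total H_L = 1.259 + 1.328 = 2.587 m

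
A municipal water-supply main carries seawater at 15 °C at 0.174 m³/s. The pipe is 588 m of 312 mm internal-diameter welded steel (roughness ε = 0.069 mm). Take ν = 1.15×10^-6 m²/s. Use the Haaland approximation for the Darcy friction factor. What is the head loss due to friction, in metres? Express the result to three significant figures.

V = 4Q/(πD²) = 4·0.174/(π·0.312²) = 2.276 m/s
Re = VD/ν = 2.276·0.312/1.15×10^-6 = 6.17×10^5 → turbulent
ε/D = 0.069/312 = 2.21×10^-4
Haaland: f = 0.01525
h_f = f(L/D)V²/(2g) = 0.01525·(588/0.312)·2.276²/(2·9.81) = 7.586 m

h_f ≈ 7.59 m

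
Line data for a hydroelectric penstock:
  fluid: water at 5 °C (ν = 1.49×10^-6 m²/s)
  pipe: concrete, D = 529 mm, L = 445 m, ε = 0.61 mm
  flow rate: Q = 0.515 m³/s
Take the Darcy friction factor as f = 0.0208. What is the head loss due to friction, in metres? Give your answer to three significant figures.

V = 4Q/(πD²) = 4·0.515/(π·0.529²) = 2.343 m/s
h_f = f(L/D)V²/(2g) = 0.02080·(445/0.529)·2.343²/(2·9.81) = 4.896 m

h_f ≈ 4.90 m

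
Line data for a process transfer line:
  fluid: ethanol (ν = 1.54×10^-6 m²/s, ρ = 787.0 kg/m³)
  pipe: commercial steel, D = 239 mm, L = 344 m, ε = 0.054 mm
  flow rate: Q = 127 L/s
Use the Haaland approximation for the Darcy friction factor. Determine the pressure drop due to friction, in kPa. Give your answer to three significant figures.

Δp ≈ 71.2 kPa

V = 4Q/(πD²) = 4·0.127/(π·0.239²) = 2.831 m/s
Re = VD/ν = 2.831·0.239/1.54×10^-6 = 4.39×10^5 → turbulent
ε/D = 0.054/239 = 2.26×10^-4
Haaland: f = 0.01569
h_f = f(L/D)V²/(2g) = 0.01569·(344/0.239)·2.831²/(2·9.81) = 9.224 m
Δp = ρg·h_f = 787.0·9.81·9.224 = 71.21 kPa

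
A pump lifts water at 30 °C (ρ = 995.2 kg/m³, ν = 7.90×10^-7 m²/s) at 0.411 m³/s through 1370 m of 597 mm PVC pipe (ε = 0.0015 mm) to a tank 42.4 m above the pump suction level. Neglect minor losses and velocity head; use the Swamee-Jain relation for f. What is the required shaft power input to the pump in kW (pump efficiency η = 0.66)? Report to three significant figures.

V = 4Q/(πD²) = 1.468 m/s; Re = 1.11×10^6; ε/D = 2.51×10^-6; f = 0.01147
h_f = f(L/D)V²/2g = 2.893 m
Total head H = z + h_f = 42.4 + 2.893 = 45.29 m
P_hyd = ρgQH = 995.2·9.81·0.411·45.29 = 181.7 kW
P_shaft = P_hyd/η = 181.7/0.66 = 275.4 kW

P_shaft ≈ 275 kW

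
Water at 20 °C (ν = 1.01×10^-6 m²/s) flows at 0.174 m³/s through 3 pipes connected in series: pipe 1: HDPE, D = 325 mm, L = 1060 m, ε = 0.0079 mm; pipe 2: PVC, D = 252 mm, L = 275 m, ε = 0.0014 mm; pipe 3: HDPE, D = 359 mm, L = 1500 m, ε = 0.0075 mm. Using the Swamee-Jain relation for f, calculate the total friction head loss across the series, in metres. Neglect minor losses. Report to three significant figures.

Pipe 1: V = 2.097 m/s, Re = 6.75×10^5, ε/D = 2.43×10^-5, f = 0.01287, h_1 = f(L/D)V²/2g = 9.411 m
Pipe 2: V = 3.489 m/s, Re = 8.70×10^5, ε/D = 5.56×10^-6, f = 0.01201, h_2 = f(L/D)V²/2g = 8.130 m
Pipe 3: V = 1.719 m/s, Re = 6.11×10^5, ε/D = 2.09×10^-5, f = 0.01300, h_3 = f(L/D)V²/2g = 8.183 m
Series → Q common, losses add: H = Σh = 25.72 m

H ≈ 25.7 m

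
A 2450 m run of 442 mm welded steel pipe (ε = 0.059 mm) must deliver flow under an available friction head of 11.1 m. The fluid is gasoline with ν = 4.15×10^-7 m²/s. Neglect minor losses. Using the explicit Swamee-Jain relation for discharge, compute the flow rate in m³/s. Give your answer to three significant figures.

Swamee-Jain (Type II): Q = -0.965·√(gD⁵h_f/L)·ln[ε/(3.7D) + √(3.17ν²L/(gD³h_f))]
√(gD⁵h_f/L) = √(9.81·0.442⁵·11.1/2450) = 0.02738
ε/(3.7D) = 3.61×10^-5; √(3.17ν²L/(gD³h_f)) = 1.19×10^-5
Q = -0.965·0.02738·ln(4.800×10^-5) = 0.2628 m³/s
Check: V = 1.71 m/s, Re = 1.82×10^6, f = 0.01348, h_f = 11.2 m ≈ 11.1 m ✓

Q ≈ 0.263 m³/s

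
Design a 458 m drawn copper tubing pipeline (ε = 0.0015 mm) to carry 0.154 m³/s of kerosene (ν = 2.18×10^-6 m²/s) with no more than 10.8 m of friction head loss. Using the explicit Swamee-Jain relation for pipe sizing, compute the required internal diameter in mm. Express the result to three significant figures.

D ≈ 263 mm

Swamee-Jain (Type III): D = 0.66·[ε^1.25·(LQ²/(gh_f))^4.75 + ν·Q^9.4·(L/(gh_f))^5.2]^0.04
LQ²/(gh_f) = 0.1025; L/(gh_f) = 4.323
Term 1 = ε^1.25·(…)^4.75 = 1.05×10^-12; Term 2 = ν·Q^9.4·(…)^5.2 = 1.02×10^-10
D = 0.66·(1.05×10^-12 + 1.02×10^-10)^0.04 = 0.2630 m = 263 mm
Check: V = 2.83 m/s, Re = 3.42×10^5, f = 0.01410, h_f = 10.1 m ≈ 10.8 m ✓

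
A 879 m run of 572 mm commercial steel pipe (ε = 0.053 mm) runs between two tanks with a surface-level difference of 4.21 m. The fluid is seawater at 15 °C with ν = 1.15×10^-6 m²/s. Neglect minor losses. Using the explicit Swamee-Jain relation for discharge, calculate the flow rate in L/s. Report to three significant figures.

Q ≈ 516 L/s

Swamee-Jain (Type II): Q = -0.965·√(gD⁵h_f/L)·ln[ε/(3.7D) + √(3.17ν²L/(gD³h_f))]
√(gD⁵h_f/L) = √(9.81·0.572⁵·4.21/879) = 0.05364
ε/(3.7D) = 2.50×10^-5; √(3.17ν²L/(gD³h_f)) = 2.18×10^-5
Q = -0.965·0.05364·ln(4.688×10^-5) = 0.5159 m³/s
Check: V = 2.01 m/s, Re = 9.99×10^5, f = 0.01340, h_f = 4.23 m ≈ 4.21 m ✓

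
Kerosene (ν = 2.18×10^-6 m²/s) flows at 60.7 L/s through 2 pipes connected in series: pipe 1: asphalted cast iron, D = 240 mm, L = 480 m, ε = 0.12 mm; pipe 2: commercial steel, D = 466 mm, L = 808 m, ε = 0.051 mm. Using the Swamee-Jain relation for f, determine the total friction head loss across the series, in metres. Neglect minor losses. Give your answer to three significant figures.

Pipe 1: V = 1.342 m/s, Re = 1.48×10^5, ε/D = 5.00×10^-4, f = 0.01950, h_1 = f(L/D)V²/2g = 3.579 m
Pipe 2: V = 0.3559 m/s, Re = 7.61×10^4, ε/D = 1.09×10^-4, f = 0.01948, h_2 = f(L/D)V²/2g = 0.2181 m
Series → Q common, losses add: H = Σh = 3.797 m

H ≈ 3.80 m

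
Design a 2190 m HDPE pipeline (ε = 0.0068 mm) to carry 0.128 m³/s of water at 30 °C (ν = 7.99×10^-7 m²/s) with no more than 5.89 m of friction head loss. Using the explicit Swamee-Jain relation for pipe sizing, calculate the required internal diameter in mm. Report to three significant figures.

Swamee-Jain (Type III): D = 0.66·[ε^1.25·(LQ²/(gh_f))^4.75 + ν·Q^9.4·(L/(gh_f))^5.2]^0.04
LQ²/(gh_f) = 0.6210; L/(gh_f) = 37.90
Term 1 = ε^1.25·(…)^4.75 = 3.61×10^-8; Term 2 = ν·Q^9.4·(…)^5.2 = 5.24×10^-7
D = 0.66·(3.61×10^-8 + 5.24×10^-7)^0.04 = 0.3711 m = 371 mm
Check: V = 1.18 m/s, Re = 5.50×10^5, f = 0.01318, h_f = 5.55 m ≈ 5.89 m ✓

D ≈ 371 mm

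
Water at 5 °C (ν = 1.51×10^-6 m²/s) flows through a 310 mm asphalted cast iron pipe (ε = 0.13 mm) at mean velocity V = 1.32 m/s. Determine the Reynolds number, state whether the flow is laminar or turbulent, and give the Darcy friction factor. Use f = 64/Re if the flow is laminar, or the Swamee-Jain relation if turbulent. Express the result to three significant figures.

Re ≈ 2.71×10^5; turbulent; f ≈ 0.0180

Re = VD/ν = 1.320·0.310/1.51×10^-6 = 2.71×10^5
Re > 4000 → turbulent; ε/D = 4.19×10^-4
Swamee-Jain: f = 0.01799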